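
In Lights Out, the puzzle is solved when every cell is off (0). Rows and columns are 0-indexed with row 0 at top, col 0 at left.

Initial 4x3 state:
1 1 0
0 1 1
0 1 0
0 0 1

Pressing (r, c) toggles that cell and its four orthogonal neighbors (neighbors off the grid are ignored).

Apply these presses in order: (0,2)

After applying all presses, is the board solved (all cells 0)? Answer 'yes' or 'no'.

After press 1 at (0,2):
1 0 1
0 1 0
0 1 0
0 0 1

Lights still on: 5

Answer: no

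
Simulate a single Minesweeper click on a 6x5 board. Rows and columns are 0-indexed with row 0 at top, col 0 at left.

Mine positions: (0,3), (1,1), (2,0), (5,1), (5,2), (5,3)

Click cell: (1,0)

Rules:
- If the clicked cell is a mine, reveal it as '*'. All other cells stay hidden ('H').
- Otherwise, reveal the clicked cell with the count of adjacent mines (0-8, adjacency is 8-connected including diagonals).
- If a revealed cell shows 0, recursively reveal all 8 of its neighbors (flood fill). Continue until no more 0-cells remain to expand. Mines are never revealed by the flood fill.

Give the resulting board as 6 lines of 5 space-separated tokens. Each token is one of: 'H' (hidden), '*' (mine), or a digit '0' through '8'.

H H H H H
2 H H H H
H H H H H
H H H H H
H H H H H
H H H H H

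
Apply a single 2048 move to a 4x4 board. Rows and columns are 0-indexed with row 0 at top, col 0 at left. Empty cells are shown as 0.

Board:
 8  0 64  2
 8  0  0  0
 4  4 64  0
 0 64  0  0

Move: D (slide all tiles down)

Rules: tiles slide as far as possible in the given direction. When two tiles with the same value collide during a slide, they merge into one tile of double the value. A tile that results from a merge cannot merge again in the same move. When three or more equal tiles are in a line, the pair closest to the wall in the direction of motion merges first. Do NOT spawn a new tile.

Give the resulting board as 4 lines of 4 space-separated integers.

Slide down:
col 0: [8, 8, 4, 0] -> [0, 0, 16, 4]
col 1: [0, 0, 4, 64] -> [0, 0, 4, 64]
col 2: [64, 0, 64, 0] -> [0, 0, 0, 128]
col 3: [2, 0, 0, 0] -> [0, 0, 0, 2]

Answer:   0   0   0   0
  0   0   0   0
 16   4   0   0
  4  64 128   2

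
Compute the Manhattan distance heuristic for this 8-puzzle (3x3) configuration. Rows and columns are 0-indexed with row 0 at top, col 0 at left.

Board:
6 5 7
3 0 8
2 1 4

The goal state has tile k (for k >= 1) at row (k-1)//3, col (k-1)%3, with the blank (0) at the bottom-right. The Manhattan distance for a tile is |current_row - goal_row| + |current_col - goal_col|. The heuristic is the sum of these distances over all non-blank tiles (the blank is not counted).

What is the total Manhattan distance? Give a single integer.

Tile 6: at (0,0), goal (1,2), distance |0-1|+|0-2| = 3
Tile 5: at (0,1), goal (1,1), distance |0-1|+|1-1| = 1
Tile 7: at (0,2), goal (2,0), distance |0-2|+|2-0| = 4
Tile 3: at (1,0), goal (0,2), distance |1-0|+|0-2| = 3
Tile 8: at (1,2), goal (2,1), distance |1-2|+|2-1| = 2
Tile 2: at (2,0), goal (0,1), distance |2-0|+|0-1| = 3
Tile 1: at (2,1), goal (0,0), distance |2-0|+|1-0| = 3
Tile 4: at (2,2), goal (1,0), distance |2-1|+|2-0| = 3
Sum: 3 + 1 + 4 + 3 + 2 + 3 + 3 + 3 = 22

Answer: 22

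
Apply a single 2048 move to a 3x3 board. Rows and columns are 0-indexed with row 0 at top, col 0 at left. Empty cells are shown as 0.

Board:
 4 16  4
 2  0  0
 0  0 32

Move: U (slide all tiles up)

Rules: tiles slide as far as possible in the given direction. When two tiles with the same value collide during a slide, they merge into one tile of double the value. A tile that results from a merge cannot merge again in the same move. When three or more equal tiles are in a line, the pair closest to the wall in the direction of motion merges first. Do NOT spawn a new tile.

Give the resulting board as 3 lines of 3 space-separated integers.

Slide up:
col 0: [4, 2, 0] -> [4, 2, 0]
col 1: [16, 0, 0] -> [16, 0, 0]
col 2: [4, 0, 32] -> [4, 32, 0]

Answer:  4 16  4
 2  0 32
 0  0  0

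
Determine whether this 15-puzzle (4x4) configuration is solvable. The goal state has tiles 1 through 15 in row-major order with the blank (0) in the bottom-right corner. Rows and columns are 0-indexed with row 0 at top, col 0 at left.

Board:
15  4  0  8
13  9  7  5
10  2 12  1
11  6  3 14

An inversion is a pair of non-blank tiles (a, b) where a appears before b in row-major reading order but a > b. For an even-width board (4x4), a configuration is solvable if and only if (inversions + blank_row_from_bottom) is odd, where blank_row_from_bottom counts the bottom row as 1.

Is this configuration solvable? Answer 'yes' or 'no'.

Inversions: 59
Blank is in row 0 (0-indexed from top), which is row 4 counting from the bottom (bottom = 1).
59 + 4 = 63, which is odd, so the puzzle is solvable.

Answer: yes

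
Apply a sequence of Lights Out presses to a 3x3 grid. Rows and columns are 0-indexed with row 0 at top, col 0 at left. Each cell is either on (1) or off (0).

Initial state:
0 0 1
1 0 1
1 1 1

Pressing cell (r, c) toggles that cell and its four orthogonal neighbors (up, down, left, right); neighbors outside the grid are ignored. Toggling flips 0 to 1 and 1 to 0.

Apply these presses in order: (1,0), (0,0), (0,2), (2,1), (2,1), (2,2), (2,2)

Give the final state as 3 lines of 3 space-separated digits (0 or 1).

Answer: 0 0 0
1 1 0
0 1 1

Derivation:
After press 1 at (1,0):
1 0 1
0 1 1
0 1 1

After press 2 at (0,0):
0 1 1
1 1 1
0 1 1

After press 3 at (0,2):
0 0 0
1 1 0
0 1 1

After press 4 at (2,1):
0 0 0
1 0 0
1 0 0

After press 5 at (2,1):
0 0 0
1 1 0
0 1 1

After press 6 at (2,2):
0 0 0
1 1 1
0 0 0

After press 7 at (2,2):
0 0 0
1 1 0
0 1 1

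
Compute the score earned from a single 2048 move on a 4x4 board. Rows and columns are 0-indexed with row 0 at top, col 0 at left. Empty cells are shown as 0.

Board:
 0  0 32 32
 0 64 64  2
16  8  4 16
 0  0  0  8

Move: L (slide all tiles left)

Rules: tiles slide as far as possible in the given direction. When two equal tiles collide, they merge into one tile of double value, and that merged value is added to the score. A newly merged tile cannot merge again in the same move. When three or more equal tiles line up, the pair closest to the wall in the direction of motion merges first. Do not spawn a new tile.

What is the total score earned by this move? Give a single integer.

Answer: 192

Derivation:
Slide left:
row 0: [0, 0, 32, 32] -> [64, 0, 0, 0]  score +64 (running 64)
row 1: [0, 64, 64, 2] -> [128, 2, 0, 0]  score +128 (running 192)
row 2: [16, 8, 4, 16] -> [16, 8, 4, 16]  score +0 (running 192)
row 3: [0, 0, 0, 8] -> [8, 0, 0, 0]  score +0 (running 192)
Board after move:
 64   0   0   0
128   2   0   0
 16   8   4  16
  8   0   0   0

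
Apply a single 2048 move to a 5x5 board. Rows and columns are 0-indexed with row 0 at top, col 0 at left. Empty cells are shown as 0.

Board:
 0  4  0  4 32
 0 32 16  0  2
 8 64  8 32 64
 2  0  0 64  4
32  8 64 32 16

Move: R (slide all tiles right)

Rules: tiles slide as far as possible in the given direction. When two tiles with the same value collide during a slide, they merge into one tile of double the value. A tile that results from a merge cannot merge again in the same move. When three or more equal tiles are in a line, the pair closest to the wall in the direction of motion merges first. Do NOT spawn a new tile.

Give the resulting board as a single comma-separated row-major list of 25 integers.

Answer: 0, 0, 0, 8, 32, 0, 0, 32, 16, 2, 8, 64, 8, 32, 64, 0, 0, 2, 64, 4, 32, 8, 64, 32, 16

Derivation:
Slide right:
row 0: [0, 4, 0, 4, 32] -> [0, 0, 0, 8, 32]
row 1: [0, 32, 16, 0, 2] -> [0, 0, 32, 16, 2]
row 2: [8, 64, 8, 32, 64] -> [8, 64, 8, 32, 64]
row 3: [2, 0, 0, 64, 4] -> [0, 0, 2, 64, 4]
row 4: [32, 8, 64, 32, 16] -> [32, 8, 64, 32, 16]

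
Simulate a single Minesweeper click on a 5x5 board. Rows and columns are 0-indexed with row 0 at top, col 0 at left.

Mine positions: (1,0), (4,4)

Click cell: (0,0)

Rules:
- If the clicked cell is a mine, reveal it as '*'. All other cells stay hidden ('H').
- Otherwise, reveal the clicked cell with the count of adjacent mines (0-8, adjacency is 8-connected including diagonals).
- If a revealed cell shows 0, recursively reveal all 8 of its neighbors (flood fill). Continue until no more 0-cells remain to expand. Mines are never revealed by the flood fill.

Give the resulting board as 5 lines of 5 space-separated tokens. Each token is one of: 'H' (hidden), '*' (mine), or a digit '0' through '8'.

1 H H H H
H H H H H
H H H H H
H H H H H
H H H H H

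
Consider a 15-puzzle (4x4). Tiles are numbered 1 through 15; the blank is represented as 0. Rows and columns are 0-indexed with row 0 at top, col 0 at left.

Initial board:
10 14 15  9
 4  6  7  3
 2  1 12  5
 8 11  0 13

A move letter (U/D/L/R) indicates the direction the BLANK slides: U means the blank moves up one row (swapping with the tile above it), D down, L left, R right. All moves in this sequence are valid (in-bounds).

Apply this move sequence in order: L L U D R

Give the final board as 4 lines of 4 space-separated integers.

After move 1 (L):
10 14 15  9
 4  6  7  3
 2  1 12  5
 8  0 11 13

After move 2 (L):
10 14 15  9
 4  6  7  3
 2  1 12  5
 0  8 11 13

After move 3 (U):
10 14 15  9
 4  6  7  3
 0  1 12  5
 2  8 11 13

After move 4 (D):
10 14 15  9
 4  6  7  3
 2  1 12  5
 0  8 11 13

After move 5 (R):
10 14 15  9
 4  6  7  3
 2  1 12  5
 8  0 11 13

Answer: 10 14 15  9
 4  6  7  3
 2  1 12  5
 8  0 11 13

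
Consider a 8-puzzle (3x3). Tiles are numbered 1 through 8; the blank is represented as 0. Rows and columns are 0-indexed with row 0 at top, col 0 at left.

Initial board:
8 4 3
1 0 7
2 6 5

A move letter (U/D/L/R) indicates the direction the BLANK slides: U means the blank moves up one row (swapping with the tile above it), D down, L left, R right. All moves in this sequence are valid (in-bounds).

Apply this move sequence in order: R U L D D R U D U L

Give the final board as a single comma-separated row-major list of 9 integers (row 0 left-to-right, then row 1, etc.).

Answer: 8, 7, 4, 1, 0, 6, 2, 5, 3

Derivation:
After move 1 (R):
8 4 3
1 7 0
2 6 5

After move 2 (U):
8 4 0
1 7 3
2 6 5

After move 3 (L):
8 0 4
1 7 3
2 6 5

After move 4 (D):
8 7 4
1 0 3
2 6 5

After move 5 (D):
8 7 4
1 6 3
2 0 5

After move 6 (R):
8 7 4
1 6 3
2 5 0

After move 7 (U):
8 7 4
1 6 0
2 5 3

After move 8 (D):
8 7 4
1 6 3
2 5 0

After move 9 (U):
8 7 4
1 6 0
2 5 3

After move 10 (L):
8 7 4
1 0 6
2 5 3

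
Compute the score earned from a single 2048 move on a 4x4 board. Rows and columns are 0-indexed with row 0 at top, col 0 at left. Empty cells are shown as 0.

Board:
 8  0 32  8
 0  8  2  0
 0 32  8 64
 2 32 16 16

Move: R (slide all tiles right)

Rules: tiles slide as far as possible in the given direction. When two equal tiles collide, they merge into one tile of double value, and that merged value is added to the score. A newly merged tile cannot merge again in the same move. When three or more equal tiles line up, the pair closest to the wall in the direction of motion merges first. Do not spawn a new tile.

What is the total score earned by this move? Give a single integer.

Slide right:
row 0: [8, 0, 32, 8] -> [0, 8, 32, 8]  score +0 (running 0)
row 1: [0, 8, 2, 0] -> [0, 0, 8, 2]  score +0 (running 0)
row 2: [0, 32, 8, 64] -> [0, 32, 8, 64]  score +0 (running 0)
row 3: [2, 32, 16, 16] -> [0, 2, 32, 32]  score +32 (running 32)
Board after move:
 0  8 32  8
 0  0  8  2
 0 32  8 64
 0  2 32 32

Answer: 32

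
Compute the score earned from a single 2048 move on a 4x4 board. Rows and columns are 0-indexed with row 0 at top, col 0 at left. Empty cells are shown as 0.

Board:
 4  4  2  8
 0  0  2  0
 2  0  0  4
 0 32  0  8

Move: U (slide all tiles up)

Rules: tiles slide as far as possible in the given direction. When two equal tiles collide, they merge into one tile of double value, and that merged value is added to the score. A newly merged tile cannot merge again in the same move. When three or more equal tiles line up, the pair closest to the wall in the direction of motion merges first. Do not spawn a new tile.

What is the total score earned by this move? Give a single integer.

Answer: 4

Derivation:
Slide up:
col 0: [4, 0, 2, 0] -> [4, 2, 0, 0]  score +0 (running 0)
col 1: [4, 0, 0, 32] -> [4, 32, 0, 0]  score +0 (running 0)
col 2: [2, 2, 0, 0] -> [4, 0, 0, 0]  score +4 (running 4)
col 3: [8, 0, 4, 8] -> [8, 4, 8, 0]  score +0 (running 4)
Board after move:
 4  4  4  8
 2 32  0  4
 0  0  0  8
 0  0  0  0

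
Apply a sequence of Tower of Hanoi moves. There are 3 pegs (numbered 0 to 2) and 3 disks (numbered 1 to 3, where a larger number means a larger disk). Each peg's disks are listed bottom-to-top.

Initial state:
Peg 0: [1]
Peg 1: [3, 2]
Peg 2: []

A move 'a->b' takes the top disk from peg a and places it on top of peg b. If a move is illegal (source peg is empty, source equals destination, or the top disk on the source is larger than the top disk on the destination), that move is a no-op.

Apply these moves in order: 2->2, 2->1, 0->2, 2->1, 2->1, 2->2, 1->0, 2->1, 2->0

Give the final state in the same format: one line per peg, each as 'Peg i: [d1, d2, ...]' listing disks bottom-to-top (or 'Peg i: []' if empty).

Answer: Peg 0: [1]
Peg 1: [3, 2]
Peg 2: []

Derivation:
After move 1 (2->2):
Peg 0: [1]
Peg 1: [3, 2]
Peg 2: []

After move 2 (2->1):
Peg 0: [1]
Peg 1: [3, 2]
Peg 2: []

After move 3 (0->2):
Peg 0: []
Peg 1: [3, 2]
Peg 2: [1]

After move 4 (2->1):
Peg 0: []
Peg 1: [3, 2, 1]
Peg 2: []

After move 5 (2->1):
Peg 0: []
Peg 1: [3, 2, 1]
Peg 2: []

After move 6 (2->2):
Peg 0: []
Peg 1: [3, 2, 1]
Peg 2: []

After move 7 (1->0):
Peg 0: [1]
Peg 1: [3, 2]
Peg 2: []

After move 8 (2->1):
Peg 0: [1]
Peg 1: [3, 2]
Peg 2: []

After move 9 (2->0):
Peg 0: [1]
Peg 1: [3, 2]
Peg 2: []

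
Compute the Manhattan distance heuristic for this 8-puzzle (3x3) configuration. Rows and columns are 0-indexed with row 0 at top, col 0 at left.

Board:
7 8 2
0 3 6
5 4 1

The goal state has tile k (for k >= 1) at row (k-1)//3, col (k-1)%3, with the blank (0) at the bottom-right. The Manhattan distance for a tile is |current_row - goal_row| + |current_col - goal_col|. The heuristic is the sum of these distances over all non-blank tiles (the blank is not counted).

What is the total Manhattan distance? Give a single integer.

Answer: 15

Derivation:
Tile 7: at (0,0), goal (2,0), distance |0-2|+|0-0| = 2
Tile 8: at (0,1), goal (2,1), distance |0-2|+|1-1| = 2
Tile 2: at (0,2), goal (0,1), distance |0-0|+|2-1| = 1
Tile 3: at (1,1), goal (0,2), distance |1-0|+|1-2| = 2
Tile 6: at (1,2), goal (1,2), distance |1-1|+|2-2| = 0
Tile 5: at (2,0), goal (1,1), distance |2-1|+|0-1| = 2
Tile 4: at (2,1), goal (1,0), distance |2-1|+|1-0| = 2
Tile 1: at (2,2), goal (0,0), distance |2-0|+|2-0| = 4
Sum: 2 + 2 + 1 + 2 + 0 + 2 + 2 + 4 = 15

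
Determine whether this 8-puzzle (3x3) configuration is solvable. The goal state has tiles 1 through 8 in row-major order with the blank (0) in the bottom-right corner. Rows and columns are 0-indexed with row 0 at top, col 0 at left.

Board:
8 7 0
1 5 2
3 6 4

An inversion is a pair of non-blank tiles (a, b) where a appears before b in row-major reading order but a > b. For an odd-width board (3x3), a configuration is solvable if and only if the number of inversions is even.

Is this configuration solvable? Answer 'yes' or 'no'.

Answer: no

Derivation:
Inversions (pairs i<j in row-major order where tile[i] > tile[j] > 0): 17
17 is odd, so the puzzle is not solvable.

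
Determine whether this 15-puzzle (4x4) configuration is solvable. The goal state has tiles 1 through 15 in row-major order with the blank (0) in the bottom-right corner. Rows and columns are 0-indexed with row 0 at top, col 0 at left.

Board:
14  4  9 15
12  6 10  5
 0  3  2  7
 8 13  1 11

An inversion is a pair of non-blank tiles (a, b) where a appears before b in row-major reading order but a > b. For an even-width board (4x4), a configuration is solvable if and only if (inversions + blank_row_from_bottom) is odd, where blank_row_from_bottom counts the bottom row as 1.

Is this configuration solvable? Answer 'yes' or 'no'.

Inversions: 63
Blank is in row 2 (0-indexed from top), which is row 2 counting from the bottom (bottom = 1).
63 + 2 = 65, which is odd, so the puzzle is solvable.

Answer: yes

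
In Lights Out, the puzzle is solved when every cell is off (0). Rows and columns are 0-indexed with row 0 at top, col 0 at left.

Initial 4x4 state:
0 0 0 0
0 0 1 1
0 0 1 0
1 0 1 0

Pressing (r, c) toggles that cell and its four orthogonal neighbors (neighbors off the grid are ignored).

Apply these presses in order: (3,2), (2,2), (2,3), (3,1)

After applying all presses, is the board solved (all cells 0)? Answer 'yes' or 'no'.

Answer: yes

Derivation:
After press 1 at (3,2):
0 0 0 0
0 0 1 1
0 0 0 0
1 1 0 1

After press 2 at (2,2):
0 0 0 0
0 0 0 1
0 1 1 1
1 1 1 1

After press 3 at (2,3):
0 0 0 0
0 0 0 0
0 1 0 0
1 1 1 0

After press 4 at (3,1):
0 0 0 0
0 0 0 0
0 0 0 0
0 0 0 0

Lights still on: 0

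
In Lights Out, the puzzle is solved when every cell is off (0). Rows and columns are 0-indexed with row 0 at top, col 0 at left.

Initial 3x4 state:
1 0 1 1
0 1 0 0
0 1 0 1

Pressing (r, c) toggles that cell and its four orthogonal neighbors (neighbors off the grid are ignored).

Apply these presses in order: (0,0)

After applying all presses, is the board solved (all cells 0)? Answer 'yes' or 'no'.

After press 1 at (0,0):
0 1 1 1
1 1 0 0
0 1 0 1

Lights still on: 7

Answer: no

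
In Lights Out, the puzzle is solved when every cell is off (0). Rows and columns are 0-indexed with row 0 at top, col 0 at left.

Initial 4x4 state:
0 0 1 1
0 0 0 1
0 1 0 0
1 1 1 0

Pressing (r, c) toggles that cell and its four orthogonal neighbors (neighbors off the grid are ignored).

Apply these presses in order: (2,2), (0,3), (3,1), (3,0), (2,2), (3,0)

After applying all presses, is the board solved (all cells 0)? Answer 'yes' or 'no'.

Answer: yes

Derivation:
After press 1 at (2,2):
0 0 1 1
0 0 1 1
0 0 1 1
1 1 0 0

After press 2 at (0,3):
0 0 0 0
0 0 1 0
0 0 1 1
1 1 0 0

After press 3 at (3,1):
0 0 0 0
0 0 1 0
0 1 1 1
0 0 1 0

After press 4 at (3,0):
0 0 0 0
0 0 1 0
1 1 1 1
1 1 1 0

After press 5 at (2,2):
0 0 0 0
0 0 0 0
1 0 0 0
1 1 0 0

After press 6 at (3,0):
0 0 0 0
0 0 0 0
0 0 0 0
0 0 0 0

Lights still on: 0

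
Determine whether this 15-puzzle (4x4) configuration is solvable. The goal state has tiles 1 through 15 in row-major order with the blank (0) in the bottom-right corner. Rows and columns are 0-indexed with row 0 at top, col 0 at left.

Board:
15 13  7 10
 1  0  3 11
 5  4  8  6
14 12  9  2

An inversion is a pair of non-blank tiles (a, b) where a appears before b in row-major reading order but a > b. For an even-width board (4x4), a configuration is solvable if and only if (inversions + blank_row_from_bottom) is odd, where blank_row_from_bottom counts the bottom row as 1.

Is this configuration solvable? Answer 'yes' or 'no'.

Inversions: 59
Blank is in row 1 (0-indexed from top), which is row 3 counting from the bottom (bottom = 1).
59 + 3 = 62, which is even, so the puzzle is not solvable.

Answer: no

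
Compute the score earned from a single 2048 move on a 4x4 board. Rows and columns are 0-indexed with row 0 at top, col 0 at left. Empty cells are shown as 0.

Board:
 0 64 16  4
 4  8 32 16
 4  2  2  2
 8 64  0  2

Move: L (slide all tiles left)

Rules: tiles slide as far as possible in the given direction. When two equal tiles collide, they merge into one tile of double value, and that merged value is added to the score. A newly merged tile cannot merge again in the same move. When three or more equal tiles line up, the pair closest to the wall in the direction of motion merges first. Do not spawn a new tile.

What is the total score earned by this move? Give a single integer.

Answer: 4

Derivation:
Slide left:
row 0: [0, 64, 16, 4] -> [64, 16, 4, 0]  score +0 (running 0)
row 1: [4, 8, 32, 16] -> [4, 8, 32, 16]  score +0 (running 0)
row 2: [4, 2, 2, 2] -> [4, 4, 2, 0]  score +4 (running 4)
row 3: [8, 64, 0, 2] -> [8, 64, 2, 0]  score +0 (running 4)
Board after move:
64 16  4  0
 4  8 32 16
 4  4  2  0
 8 64  2  0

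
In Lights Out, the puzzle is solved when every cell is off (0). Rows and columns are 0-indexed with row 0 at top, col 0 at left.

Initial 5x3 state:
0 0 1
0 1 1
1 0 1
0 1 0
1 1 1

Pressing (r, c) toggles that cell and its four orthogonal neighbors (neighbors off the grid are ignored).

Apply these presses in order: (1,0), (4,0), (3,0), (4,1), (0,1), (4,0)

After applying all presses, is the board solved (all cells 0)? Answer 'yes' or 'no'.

After press 1 at (1,0):
1 0 1
1 0 1
0 0 1
0 1 0
1 1 1

After press 2 at (4,0):
1 0 1
1 0 1
0 0 1
1 1 0
0 0 1

After press 3 at (3,0):
1 0 1
1 0 1
1 0 1
0 0 0
1 0 1

After press 4 at (4,1):
1 0 1
1 0 1
1 0 1
0 1 0
0 1 0

After press 5 at (0,1):
0 1 0
1 1 1
1 0 1
0 1 0
0 1 0

After press 6 at (4,0):
0 1 0
1 1 1
1 0 1
1 1 0
1 0 0

Lights still on: 9

Answer: no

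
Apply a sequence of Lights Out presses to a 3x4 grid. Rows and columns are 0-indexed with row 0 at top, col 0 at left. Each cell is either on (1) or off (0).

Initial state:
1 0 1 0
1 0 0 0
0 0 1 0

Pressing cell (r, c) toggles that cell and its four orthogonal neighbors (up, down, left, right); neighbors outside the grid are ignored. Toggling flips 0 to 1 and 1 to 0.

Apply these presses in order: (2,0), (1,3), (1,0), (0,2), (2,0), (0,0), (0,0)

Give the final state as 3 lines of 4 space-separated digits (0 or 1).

After press 1 at (2,0):
1 0 1 0
0 0 0 0
1 1 1 0

After press 2 at (1,3):
1 0 1 1
0 0 1 1
1 1 1 1

After press 3 at (1,0):
0 0 1 1
1 1 1 1
0 1 1 1

After press 4 at (0,2):
0 1 0 0
1 1 0 1
0 1 1 1

After press 5 at (2,0):
0 1 0 0
0 1 0 1
1 0 1 1

After press 6 at (0,0):
1 0 0 0
1 1 0 1
1 0 1 1

After press 7 at (0,0):
0 1 0 0
0 1 0 1
1 0 1 1

Answer: 0 1 0 0
0 1 0 1
1 0 1 1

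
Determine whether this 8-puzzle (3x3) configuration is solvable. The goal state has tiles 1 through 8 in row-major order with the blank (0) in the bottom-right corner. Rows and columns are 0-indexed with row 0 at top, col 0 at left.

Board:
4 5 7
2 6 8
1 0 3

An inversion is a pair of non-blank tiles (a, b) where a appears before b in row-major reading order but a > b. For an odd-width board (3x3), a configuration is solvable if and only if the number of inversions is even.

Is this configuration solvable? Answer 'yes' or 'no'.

Inversions (pairs i<j in row-major order where tile[i] > tile[j] > 0): 15
15 is odd, so the puzzle is not solvable.

Answer: no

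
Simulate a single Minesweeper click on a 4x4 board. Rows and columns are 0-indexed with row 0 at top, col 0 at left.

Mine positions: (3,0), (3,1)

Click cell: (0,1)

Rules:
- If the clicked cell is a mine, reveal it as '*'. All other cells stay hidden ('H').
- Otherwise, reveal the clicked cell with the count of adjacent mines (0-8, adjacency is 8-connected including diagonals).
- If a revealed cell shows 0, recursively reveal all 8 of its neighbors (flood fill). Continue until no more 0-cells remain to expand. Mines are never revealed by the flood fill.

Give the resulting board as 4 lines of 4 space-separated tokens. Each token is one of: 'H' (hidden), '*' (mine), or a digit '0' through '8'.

0 0 0 0
0 0 0 0
2 2 1 0
H H 1 0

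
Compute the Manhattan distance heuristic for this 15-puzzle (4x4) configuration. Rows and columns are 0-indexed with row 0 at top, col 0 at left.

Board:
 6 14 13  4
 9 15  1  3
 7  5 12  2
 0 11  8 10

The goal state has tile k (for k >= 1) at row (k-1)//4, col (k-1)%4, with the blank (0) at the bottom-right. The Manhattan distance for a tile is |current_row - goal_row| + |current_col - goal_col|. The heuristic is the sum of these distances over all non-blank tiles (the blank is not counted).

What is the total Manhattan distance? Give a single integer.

Tile 6: at (0,0), goal (1,1), distance |0-1|+|0-1| = 2
Tile 14: at (0,1), goal (3,1), distance |0-3|+|1-1| = 3
Tile 13: at (0,2), goal (3,0), distance |0-3|+|2-0| = 5
Tile 4: at (0,3), goal (0,3), distance |0-0|+|3-3| = 0
Tile 9: at (1,0), goal (2,0), distance |1-2|+|0-0| = 1
Tile 15: at (1,1), goal (3,2), distance |1-3|+|1-2| = 3
Tile 1: at (1,2), goal (0,0), distance |1-0|+|2-0| = 3
Tile 3: at (1,3), goal (0,2), distance |1-0|+|3-2| = 2
Tile 7: at (2,0), goal (1,2), distance |2-1|+|0-2| = 3
Tile 5: at (2,1), goal (1,0), distance |2-1|+|1-0| = 2
Tile 12: at (2,2), goal (2,3), distance |2-2|+|2-3| = 1
Tile 2: at (2,3), goal (0,1), distance |2-0|+|3-1| = 4
Tile 11: at (3,1), goal (2,2), distance |3-2|+|1-2| = 2
Tile 8: at (3,2), goal (1,3), distance |3-1|+|2-3| = 3
Tile 10: at (3,3), goal (2,1), distance |3-2|+|3-1| = 3
Sum: 2 + 3 + 5 + 0 + 1 + 3 + 3 + 2 + 3 + 2 + 1 + 4 + 2 + 3 + 3 = 37

Answer: 37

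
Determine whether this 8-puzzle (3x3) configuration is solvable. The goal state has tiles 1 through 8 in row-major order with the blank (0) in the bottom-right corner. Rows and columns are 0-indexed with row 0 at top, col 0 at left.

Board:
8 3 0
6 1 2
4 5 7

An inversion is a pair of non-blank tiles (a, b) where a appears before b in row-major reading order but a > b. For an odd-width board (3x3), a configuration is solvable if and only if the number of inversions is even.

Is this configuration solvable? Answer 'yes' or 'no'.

Inversions (pairs i<j in row-major order where tile[i] > tile[j] > 0): 13
13 is odd, so the puzzle is not solvable.

Answer: no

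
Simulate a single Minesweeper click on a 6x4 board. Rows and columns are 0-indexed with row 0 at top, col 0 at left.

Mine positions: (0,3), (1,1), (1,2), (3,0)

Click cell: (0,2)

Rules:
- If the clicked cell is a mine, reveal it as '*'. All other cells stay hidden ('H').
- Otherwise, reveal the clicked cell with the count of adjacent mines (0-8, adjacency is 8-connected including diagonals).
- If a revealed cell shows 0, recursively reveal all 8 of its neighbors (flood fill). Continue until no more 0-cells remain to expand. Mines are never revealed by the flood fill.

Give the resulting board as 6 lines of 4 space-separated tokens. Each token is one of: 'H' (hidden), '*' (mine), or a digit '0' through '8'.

H H 3 H
H H H H
H H H H
H H H H
H H H H
H H H H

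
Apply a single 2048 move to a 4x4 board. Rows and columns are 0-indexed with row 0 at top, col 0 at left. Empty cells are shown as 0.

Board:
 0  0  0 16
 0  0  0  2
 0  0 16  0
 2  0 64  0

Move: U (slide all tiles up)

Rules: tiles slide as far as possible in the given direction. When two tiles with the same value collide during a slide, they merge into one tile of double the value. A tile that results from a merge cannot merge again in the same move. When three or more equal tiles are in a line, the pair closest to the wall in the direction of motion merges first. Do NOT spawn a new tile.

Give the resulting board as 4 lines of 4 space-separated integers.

Answer:  2  0 16 16
 0  0 64  2
 0  0  0  0
 0  0  0  0

Derivation:
Slide up:
col 0: [0, 0, 0, 2] -> [2, 0, 0, 0]
col 1: [0, 0, 0, 0] -> [0, 0, 0, 0]
col 2: [0, 0, 16, 64] -> [16, 64, 0, 0]
col 3: [16, 2, 0, 0] -> [16, 2, 0, 0]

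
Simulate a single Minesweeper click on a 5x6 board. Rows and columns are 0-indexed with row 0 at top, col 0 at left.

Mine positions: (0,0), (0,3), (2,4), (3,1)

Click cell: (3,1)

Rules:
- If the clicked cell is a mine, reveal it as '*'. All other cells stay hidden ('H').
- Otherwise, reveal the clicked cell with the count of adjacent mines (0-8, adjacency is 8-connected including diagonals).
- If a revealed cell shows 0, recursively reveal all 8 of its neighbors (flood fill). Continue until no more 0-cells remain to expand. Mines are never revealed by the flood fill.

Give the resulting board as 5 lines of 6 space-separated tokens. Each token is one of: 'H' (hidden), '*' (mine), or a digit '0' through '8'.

H H H H H H
H H H H H H
H H H H H H
H * H H H H
H H H H H H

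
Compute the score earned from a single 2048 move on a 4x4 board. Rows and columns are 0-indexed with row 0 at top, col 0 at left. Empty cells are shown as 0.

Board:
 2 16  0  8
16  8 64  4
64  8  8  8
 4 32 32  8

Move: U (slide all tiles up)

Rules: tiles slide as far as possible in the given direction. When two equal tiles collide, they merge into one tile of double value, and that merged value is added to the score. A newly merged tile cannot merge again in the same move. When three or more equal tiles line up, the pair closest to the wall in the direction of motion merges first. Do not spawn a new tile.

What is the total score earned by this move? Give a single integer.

Answer: 32

Derivation:
Slide up:
col 0: [2, 16, 64, 4] -> [2, 16, 64, 4]  score +0 (running 0)
col 1: [16, 8, 8, 32] -> [16, 16, 32, 0]  score +16 (running 16)
col 2: [0, 64, 8, 32] -> [64, 8, 32, 0]  score +0 (running 16)
col 3: [8, 4, 8, 8] -> [8, 4, 16, 0]  score +16 (running 32)
Board after move:
 2 16 64  8
16 16  8  4
64 32 32 16
 4  0  0  0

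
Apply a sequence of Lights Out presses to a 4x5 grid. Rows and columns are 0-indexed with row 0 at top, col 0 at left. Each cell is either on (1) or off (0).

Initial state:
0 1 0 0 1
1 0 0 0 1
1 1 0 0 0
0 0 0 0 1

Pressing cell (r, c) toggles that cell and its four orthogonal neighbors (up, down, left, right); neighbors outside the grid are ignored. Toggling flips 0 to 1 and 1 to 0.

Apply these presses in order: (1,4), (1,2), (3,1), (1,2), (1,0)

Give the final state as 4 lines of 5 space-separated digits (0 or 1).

After press 1 at (1,4):
0 1 0 0 0
1 0 0 1 0
1 1 0 0 1
0 0 0 0 1

After press 2 at (1,2):
0 1 1 0 0
1 1 1 0 0
1 1 1 0 1
0 0 0 0 1

After press 3 at (3,1):
0 1 1 0 0
1 1 1 0 0
1 0 1 0 1
1 1 1 0 1

After press 4 at (1,2):
0 1 0 0 0
1 0 0 1 0
1 0 0 0 1
1 1 1 0 1

After press 5 at (1,0):
1 1 0 0 0
0 1 0 1 0
0 0 0 0 1
1 1 1 0 1

Answer: 1 1 0 0 0
0 1 0 1 0
0 0 0 0 1
1 1 1 0 1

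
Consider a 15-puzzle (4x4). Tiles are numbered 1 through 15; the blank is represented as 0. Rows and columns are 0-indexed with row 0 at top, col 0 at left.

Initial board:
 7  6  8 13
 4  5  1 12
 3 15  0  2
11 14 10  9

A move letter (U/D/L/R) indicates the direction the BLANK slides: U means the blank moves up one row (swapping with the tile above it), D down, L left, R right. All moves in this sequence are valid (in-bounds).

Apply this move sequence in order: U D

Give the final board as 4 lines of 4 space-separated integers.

After move 1 (U):
 7  6  8 13
 4  5  0 12
 3 15  1  2
11 14 10  9

After move 2 (D):
 7  6  8 13
 4  5  1 12
 3 15  0  2
11 14 10  9

Answer:  7  6  8 13
 4  5  1 12
 3 15  0  2
11 14 10  9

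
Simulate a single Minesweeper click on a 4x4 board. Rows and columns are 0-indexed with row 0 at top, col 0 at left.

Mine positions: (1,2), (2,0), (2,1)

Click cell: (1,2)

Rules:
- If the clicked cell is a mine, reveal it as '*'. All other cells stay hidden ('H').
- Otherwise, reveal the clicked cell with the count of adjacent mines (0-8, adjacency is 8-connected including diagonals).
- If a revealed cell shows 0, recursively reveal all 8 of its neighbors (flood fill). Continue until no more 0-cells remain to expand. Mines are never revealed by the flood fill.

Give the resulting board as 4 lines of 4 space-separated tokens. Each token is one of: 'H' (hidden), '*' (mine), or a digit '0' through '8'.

H H H H
H H * H
H H H H
H H H H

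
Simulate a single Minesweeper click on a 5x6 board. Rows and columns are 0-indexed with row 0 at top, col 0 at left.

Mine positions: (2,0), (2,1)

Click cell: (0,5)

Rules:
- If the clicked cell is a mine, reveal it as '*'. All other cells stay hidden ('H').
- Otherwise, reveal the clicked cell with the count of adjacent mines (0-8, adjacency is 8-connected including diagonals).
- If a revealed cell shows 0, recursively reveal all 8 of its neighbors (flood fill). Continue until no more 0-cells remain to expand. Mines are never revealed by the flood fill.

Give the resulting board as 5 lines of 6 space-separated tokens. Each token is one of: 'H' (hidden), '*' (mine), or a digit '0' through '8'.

0 0 0 0 0 0
2 2 1 0 0 0
H H 1 0 0 0
2 2 1 0 0 0
0 0 0 0 0 0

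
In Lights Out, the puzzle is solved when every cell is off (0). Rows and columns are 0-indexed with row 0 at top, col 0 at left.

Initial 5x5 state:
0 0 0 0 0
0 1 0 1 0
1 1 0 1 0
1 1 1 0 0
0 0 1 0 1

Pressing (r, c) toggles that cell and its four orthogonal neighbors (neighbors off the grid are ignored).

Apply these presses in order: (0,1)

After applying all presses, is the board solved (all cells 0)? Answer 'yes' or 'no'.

Answer: no

Derivation:
After press 1 at (0,1):
1 1 1 0 0
0 0 0 1 0
1 1 0 1 0
1 1 1 0 0
0 0 1 0 1

Lights still on: 12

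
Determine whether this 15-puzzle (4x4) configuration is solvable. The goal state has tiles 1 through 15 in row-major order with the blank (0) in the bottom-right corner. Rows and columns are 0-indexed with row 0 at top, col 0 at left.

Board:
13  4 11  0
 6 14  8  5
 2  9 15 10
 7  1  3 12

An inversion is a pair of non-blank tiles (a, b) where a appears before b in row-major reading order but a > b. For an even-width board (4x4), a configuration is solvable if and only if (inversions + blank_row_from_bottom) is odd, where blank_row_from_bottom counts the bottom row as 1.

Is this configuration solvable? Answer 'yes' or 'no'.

Inversions: 59
Blank is in row 0 (0-indexed from top), which is row 4 counting from the bottom (bottom = 1).
59 + 4 = 63, which is odd, so the puzzle is solvable.

Answer: yes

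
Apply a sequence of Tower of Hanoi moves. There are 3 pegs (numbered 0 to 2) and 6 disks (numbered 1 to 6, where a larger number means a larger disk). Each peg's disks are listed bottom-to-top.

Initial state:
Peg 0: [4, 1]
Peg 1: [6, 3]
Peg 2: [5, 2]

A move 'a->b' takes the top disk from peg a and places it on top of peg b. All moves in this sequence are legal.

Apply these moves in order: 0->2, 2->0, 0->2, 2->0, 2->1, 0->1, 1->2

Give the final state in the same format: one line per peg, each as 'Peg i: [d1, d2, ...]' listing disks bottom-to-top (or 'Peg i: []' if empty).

Answer: Peg 0: [4]
Peg 1: [6, 3, 2]
Peg 2: [5, 1]

Derivation:
After move 1 (0->2):
Peg 0: [4]
Peg 1: [6, 3]
Peg 2: [5, 2, 1]

After move 2 (2->0):
Peg 0: [4, 1]
Peg 1: [6, 3]
Peg 2: [5, 2]

After move 3 (0->2):
Peg 0: [4]
Peg 1: [6, 3]
Peg 2: [5, 2, 1]

After move 4 (2->0):
Peg 0: [4, 1]
Peg 1: [6, 3]
Peg 2: [5, 2]

After move 5 (2->1):
Peg 0: [4, 1]
Peg 1: [6, 3, 2]
Peg 2: [5]

After move 6 (0->1):
Peg 0: [4]
Peg 1: [6, 3, 2, 1]
Peg 2: [5]

After move 7 (1->2):
Peg 0: [4]
Peg 1: [6, 3, 2]
Peg 2: [5, 1]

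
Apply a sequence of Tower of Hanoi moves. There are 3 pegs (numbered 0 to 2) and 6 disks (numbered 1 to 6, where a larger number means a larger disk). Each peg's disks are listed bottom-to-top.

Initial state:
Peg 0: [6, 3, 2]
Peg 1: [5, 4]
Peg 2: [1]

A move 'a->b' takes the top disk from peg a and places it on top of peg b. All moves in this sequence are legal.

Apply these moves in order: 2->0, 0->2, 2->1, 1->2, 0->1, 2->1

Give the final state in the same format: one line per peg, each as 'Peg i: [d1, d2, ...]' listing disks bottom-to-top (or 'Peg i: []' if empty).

Answer: Peg 0: [6, 3]
Peg 1: [5, 4, 2, 1]
Peg 2: []

Derivation:
After move 1 (2->0):
Peg 0: [6, 3, 2, 1]
Peg 1: [5, 4]
Peg 2: []

After move 2 (0->2):
Peg 0: [6, 3, 2]
Peg 1: [5, 4]
Peg 2: [1]

After move 3 (2->1):
Peg 0: [6, 3, 2]
Peg 1: [5, 4, 1]
Peg 2: []

After move 4 (1->2):
Peg 0: [6, 3, 2]
Peg 1: [5, 4]
Peg 2: [1]

After move 5 (0->1):
Peg 0: [6, 3]
Peg 1: [5, 4, 2]
Peg 2: [1]

After move 6 (2->1):
Peg 0: [6, 3]
Peg 1: [5, 4, 2, 1]
Peg 2: []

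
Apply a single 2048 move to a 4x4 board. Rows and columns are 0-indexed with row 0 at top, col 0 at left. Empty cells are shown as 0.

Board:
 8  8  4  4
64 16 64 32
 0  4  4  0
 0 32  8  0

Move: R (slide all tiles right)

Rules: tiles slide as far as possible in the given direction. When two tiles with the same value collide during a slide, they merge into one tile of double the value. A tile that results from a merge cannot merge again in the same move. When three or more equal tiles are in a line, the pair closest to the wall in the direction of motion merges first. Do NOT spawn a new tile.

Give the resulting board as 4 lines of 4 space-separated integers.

Answer:  0  0 16  8
64 16 64 32
 0  0  0  8
 0  0 32  8

Derivation:
Slide right:
row 0: [8, 8, 4, 4] -> [0, 0, 16, 8]
row 1: [64, 16, 64, 32] -> [64, 16, 64, 32]
row 2: [0, 4, 4, 0] -> [0, 0, 0, 8]
row 3: [0, 32, 8, 0] -> [0, 0, 32, 8]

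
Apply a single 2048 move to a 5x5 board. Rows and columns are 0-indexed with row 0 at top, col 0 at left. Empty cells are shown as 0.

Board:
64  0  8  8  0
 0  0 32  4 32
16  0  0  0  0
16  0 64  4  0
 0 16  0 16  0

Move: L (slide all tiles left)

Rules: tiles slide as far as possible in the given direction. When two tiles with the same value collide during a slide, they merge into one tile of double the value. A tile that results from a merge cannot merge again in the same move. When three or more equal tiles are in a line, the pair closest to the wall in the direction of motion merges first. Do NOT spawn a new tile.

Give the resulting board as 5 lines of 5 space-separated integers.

Answer: 64 16  0  0  0
32  4 32  0  0
16  0  0  0  0
16 64  4  0  0
32  0  0  0  0

Derivation:
Slide left:
row 0: [64, 0, 8, 8, 0] -> [64, 16, 0, 0, 0]
row 1: [0, 0, 32, 4, 32] -> [32, 4, 32, 0, 0]
row 2: [16, 0, 0, 0, 0] -> [16, 0, 0, 0, 0]
row 3: [16, 0, 64, 4, 0] -> [16, 64, 4, 0, 0]
row 4: [0, 16, 0, 16, 0] -> [32, 0, 0, 0, 0]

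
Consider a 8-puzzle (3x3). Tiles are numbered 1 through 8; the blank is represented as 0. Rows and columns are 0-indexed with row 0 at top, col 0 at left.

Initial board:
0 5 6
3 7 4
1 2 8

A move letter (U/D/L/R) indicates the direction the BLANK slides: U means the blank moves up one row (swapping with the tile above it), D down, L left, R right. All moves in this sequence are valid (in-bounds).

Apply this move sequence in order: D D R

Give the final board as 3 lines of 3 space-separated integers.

Answer: 3 5 6
1 7 4
2 0 8

Derivation:
After move 1 (D):
3 5 6
0 7 4
1 2 8

After move 2 (D):
3 5 6
1 7 4
0 2 8

After move 3 (R):
3 5 6
1 7 4
2 0 8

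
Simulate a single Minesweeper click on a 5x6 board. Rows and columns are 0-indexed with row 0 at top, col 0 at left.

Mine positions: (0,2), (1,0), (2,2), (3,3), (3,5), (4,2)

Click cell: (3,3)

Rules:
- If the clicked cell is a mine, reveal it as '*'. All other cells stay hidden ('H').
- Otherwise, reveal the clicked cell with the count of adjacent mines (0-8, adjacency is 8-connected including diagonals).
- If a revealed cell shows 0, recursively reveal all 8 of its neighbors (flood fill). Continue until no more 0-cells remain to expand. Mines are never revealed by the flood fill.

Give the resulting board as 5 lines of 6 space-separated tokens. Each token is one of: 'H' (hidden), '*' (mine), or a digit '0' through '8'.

H H H H H H
H H H H H H
H H H H H H
H H H * H H
H H H H H H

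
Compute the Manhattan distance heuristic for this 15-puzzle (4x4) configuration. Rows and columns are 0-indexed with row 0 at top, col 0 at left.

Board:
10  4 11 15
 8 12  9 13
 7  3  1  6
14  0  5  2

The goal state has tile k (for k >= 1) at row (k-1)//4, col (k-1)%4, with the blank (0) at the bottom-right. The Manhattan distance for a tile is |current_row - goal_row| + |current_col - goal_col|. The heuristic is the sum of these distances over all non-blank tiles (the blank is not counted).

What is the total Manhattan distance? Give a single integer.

Tile 10: (0,0)->(2,1) = 3
Tile 4: (0,1)->(0,3) = 2
Tile 11: (0,2)->(2,2) = 2
Tile 15: (0,3)->(3,2) = 4
Tile 8: (1,0)->(1,3) = 3
Tile 12: (1,1)->(2,3) = 3
Tile 9: (1,2)->(2,0) = 3
Tile 13: (1,3)->(3,0) = 5
Tile 7: (2,0)->(1,2) = 3
Tile 3: (2,1)->(0,2) = 3
Tile 1: (2,2)->(0,0) = 4
Tile 6: (2,3)->(1,1) = 3
Tile 14: (3,0)->(3,1) = 1
Tile 5: (3,2)->(1,0) = 4
Tile 2: (3,3)->(0,1) = 5
Sum: 3 + 2 + 2 + 4 + 3 + 3 + 3 + 5 + 3 + 3 + 4 + 3 + 1 + 4 + 5 = 48

Answer: 48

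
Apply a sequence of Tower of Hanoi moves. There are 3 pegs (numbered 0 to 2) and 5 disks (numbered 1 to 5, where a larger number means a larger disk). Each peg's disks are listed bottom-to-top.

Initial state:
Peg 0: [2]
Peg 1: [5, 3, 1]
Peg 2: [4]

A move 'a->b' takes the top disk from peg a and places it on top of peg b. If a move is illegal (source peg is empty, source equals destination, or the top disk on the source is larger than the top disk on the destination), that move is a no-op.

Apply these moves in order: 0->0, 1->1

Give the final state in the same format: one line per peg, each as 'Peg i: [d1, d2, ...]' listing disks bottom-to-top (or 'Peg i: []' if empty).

Answer: Peg 0: [2]
Peg 1: [5, 3, 1]
Peg 2: [4]

Derivation:
After move 1 (0->0):
Peg 0: [2]
Peg 1: [5, 3, 1]
Peg 2: [4]

After move 2 (1->1):
Peg 0: [2]
Peg 1: [5, 3, 1]
Peg 2: [4]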